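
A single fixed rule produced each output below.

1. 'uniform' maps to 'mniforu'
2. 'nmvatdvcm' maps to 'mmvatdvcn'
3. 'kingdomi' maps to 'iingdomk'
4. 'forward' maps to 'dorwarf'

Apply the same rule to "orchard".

What's happening: swap the first and last characters.
On "orchard" that produces "drcharo".

drcharo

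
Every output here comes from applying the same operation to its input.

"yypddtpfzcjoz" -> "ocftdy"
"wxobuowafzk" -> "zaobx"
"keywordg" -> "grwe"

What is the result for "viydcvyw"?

Each output is the input with this applied: keep every other character starting from the second (positions 2nd, 4th, 6th, ...), then reverse the string.
Doing the same to "viydcvyw": "wvdi".

wvdi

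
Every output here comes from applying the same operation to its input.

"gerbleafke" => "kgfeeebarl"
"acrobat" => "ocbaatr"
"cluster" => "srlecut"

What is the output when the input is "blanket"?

lkebatn

Looking at the pairs, the operation is to sort the characters into reverse alphabetical order, then move the first 2 characters to the end (rotate left by 2).
"blanket" → "lkebatn".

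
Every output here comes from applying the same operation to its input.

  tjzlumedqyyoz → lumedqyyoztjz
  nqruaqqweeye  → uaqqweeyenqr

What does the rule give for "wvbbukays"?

In each case the input is transformed by: move the first 3 characters to the end (rotate left by 3).
Applying that to "wvbbukays" gives "bukayswvb".

bukayswvb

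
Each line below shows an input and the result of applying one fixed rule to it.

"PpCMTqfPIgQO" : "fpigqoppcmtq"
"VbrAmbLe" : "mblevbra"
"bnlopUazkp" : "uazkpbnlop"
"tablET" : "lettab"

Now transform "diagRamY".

Rule — swap the front and back halves of the string, then convert every letter to lowercase.
Applying both steps to "diagRamY": "RamYdiag", then "ramydiag".

ramydiag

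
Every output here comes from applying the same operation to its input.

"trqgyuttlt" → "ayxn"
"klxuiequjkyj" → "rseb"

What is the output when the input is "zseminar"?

The rule is to shift every letter 7 places forward in the alphabet (wrapping around), then keep only the first 4 characters.
Applying that to "zseminar" gives "gzlt".

gzlt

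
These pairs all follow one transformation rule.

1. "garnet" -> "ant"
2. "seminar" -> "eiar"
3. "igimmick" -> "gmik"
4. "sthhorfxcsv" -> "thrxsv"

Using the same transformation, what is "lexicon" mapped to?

eion

In each case the input is transformed by: swap each adjacent pair of characters (1↔2, 3↔4, ...), then keep every other character starting from the first (positions 1st, 3rd, 5th, ...).
Starting from "lexicon": after the first operation, "elixocn"; after the second, "eion".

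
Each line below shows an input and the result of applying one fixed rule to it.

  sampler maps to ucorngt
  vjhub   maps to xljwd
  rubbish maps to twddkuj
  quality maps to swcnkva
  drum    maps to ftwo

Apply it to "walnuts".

ycnpwvu

The pattern: shift every letter 2 places forward in the alphabet (wrapping around).
Applying that to "walnuts" gives "ycnpwvu".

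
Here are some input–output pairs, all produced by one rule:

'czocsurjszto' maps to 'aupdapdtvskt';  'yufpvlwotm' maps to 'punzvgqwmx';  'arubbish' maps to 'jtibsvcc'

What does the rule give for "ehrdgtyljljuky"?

In each case the input is transformed by: shift every letter 1 place forward in the alphabet (wrapping around), then move the last 3 characters to the front (rotate right by 3).
Starting from "ehrdgtyljljuky": after the first operation, "fisehuzmkmkvlz"; after the second, "vlzfisehuzmkmk".

vlzfisehuzmkmk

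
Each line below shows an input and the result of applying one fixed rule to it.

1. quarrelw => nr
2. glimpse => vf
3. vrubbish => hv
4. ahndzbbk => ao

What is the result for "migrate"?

In each case the input is transformed by: shift every letter 13 places forward in the alphabet (wrapping around) — i.e. ROT13, then keep one character in every 3, starting at position 3 (positions 3rd, 6th, 9th, ...).
For "migrate" the result is "tg".

tg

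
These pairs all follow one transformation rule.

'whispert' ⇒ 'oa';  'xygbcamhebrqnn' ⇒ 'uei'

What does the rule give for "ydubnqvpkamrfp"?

ie

The rule is to shift every letter 8 places backward in the alphabet (wrapping around), then keep only the vowels.
Starting from "ydubnqvpkamrfp": after the first operation, "qvmtfinhcsejxh"; after the second, "ie".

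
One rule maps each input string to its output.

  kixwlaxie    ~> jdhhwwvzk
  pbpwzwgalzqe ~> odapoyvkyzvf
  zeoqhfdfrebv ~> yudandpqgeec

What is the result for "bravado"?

anqczzu

In each case the input is transformed by: take characters alternately from the front and the back (1st, last, 2nd, 2nd-last, ...), then shift every letter 1 place backward in the alphabet (wrapping around).
Applying both steps to "bravado": "bordaav", then "anqczzu".
(Check on "pbpwzwgalzqe": → "pebqpzwlzawg" → "odapoyvkyzvf" ✓)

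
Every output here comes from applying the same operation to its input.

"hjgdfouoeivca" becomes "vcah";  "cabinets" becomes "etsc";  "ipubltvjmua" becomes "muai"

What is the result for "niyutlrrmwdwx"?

What's happening: move the last 3 characters to the front (rotate right by 3), then keep only the first 4 characters.
"niyutlrrmwdwx" → "dwxniyutlrrmw" → "dwxn".

dwxn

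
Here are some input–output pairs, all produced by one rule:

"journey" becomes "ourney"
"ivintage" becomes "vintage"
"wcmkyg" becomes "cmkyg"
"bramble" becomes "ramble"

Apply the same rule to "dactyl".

actyl

Each output is the input with this applied: delete the first character.
So "dactyl" becomes "actyl".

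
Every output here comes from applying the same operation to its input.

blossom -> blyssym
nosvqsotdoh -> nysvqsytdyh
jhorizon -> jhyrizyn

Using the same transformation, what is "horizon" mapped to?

The rule is to replace every "o" with "y".
So "horizon" becomes "hyrizyn".

hyrizyn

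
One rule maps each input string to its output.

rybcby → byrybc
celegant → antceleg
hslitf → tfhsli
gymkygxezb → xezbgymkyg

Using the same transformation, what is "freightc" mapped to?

In each case the input is transformed by: move the first character to the end, then swap the front and back halves of the string.
Starting from "freightc": after the first operation, "reightcf"; after the second, "htcfreig".

htcfreig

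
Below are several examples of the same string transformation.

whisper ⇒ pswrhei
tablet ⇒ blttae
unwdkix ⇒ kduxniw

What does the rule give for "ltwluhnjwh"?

uhlhtwwjln

Each output is the input with this applied: take characters alternately from the front and the back (1st, last, 2nd, 2nd-last, ...), then move the last 2 characters to the front (rotate right by 2).
For "ltwluhnjwh", step one produces "lhtwwjlnuh"; step two turns that into "uhlhtwwjln".
(Check on "whisper": → "wrheips" → "pswrhei" ✓)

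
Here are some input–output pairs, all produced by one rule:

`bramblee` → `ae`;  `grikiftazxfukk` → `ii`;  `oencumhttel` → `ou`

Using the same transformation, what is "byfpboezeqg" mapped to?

The rule is to keep every other character starting from the first (positions 1st, 3rd, 5th, ...), then keep only the vowels.
Applying both steps to "byfpboezeqg": "bfbeeg", then "ee".

ee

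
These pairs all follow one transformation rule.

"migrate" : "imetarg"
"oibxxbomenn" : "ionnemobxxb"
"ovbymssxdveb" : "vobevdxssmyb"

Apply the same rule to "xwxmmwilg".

The pattern: reverse the string, then move the last 2 characters to the front (rotate right by 2).
Applying that to "xwxmmwilg" gives "wxgliwmmx".

wxgliwmmx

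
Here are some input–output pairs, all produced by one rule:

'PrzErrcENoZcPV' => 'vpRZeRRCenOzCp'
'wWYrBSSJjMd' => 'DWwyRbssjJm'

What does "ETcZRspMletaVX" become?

Looking at the pairs, the operation is to move the last character to the front, then flip the case of every letter.
Starting from "ETcZRspMletaVX": after the first operation, "XETcZRspMletaV"; after the second, "xetCzrSPmLETAv".
(Check on "PrzErrcENoZcPV": → "VPrzErrcENoZcP" → "vpRZeRRCenOzCp" ✓)

xetCzrSPmLETAv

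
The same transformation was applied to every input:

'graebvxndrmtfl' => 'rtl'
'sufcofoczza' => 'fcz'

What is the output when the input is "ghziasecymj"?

Looking at the pairs, the operation is to keep every other character starting from the second (positions 2nd, 4th, 6th, ...), then keep only the last 3 characters.
Starting from "ghziasecymj": after the first operation, "hiscm"; after the second, "scm".
(Check on "graebvxndrmtfl": → "revnrtl" → "rtl" ✓)

scm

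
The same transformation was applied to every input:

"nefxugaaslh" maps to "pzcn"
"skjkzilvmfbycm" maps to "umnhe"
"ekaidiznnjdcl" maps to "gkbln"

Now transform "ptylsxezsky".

rngm

The pattern: keep one character in every 3, starting at position 1 (positions 1st, 4th, 7th, ...), then shift every letter 2 places forward in the alphabet (wrapping around).
For "ptylsxezsky", step one produces "plek"; step two turns that into "rngm".
(Check on "nefxugaaslh": → "nxal" → "pzcn" ✓)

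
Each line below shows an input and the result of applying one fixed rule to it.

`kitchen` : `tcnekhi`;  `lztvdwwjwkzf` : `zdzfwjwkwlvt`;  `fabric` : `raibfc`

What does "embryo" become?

ybreom

The transformation: sort the characters into reverse alphabetical order, then take characters alternately from the front and the back (1st, last, 2nd, 2nd-last, ...).
Starting from "embryo": after the first operation, "yromeb"; after the second, "ybreom".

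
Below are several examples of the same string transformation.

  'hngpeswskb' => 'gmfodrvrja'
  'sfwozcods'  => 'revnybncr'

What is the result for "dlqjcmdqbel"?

ckpiblcpadk

Looking at the pairs, the operation is to shift every letter 1 place backward in the alphabet (wrapping around).
So "dlqjcmdqbel" becomes "ckpiblcpadk".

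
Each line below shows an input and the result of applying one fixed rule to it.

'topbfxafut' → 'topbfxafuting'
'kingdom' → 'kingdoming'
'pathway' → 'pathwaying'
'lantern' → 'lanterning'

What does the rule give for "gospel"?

gospeling

Looking at the pairs, the operation is to append "ing".
"gospel" → "gospeling".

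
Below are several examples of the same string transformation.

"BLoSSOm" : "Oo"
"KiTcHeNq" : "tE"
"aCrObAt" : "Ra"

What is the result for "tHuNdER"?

In each case the input is transformed by: keep one character in every 3, starting at position 3 (positions 3rd, 6th, 9th, ...), then flip the case of every letter.
"tHuNdER" → "uE" → "Ue".
(Check on "aCrObAt": → "rA" → "Ra" ✓)

Ue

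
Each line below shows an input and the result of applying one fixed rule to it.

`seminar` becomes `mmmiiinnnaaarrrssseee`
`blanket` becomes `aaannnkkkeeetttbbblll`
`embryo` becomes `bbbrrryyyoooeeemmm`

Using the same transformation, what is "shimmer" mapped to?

Each output is the input with this applied: move the first 2 characters to the end (rotate left by 2), then repeat every character 3 times.
Working it through for "shimmer": intermediate "immersh", final "iiimmmmmmeeerrrssshhh".
(Check on "blanket": → "anketbl" → "aaannnkkkeeetttbbblll" ✓)

iiimmmmmmeeerrrssshhh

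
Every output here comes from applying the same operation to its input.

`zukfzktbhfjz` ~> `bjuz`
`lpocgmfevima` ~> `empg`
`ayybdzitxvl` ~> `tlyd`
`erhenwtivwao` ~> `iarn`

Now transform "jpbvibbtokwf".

The pattern: keep one character in every 3, starting at position 2 (positions 2nd, 5th, 8th, ...), then move the last 2 characters to the front (rotate right by 2).
On "jpbvibbtokwf": the first step gives "pitw", and the second then gives "twpi".

twpi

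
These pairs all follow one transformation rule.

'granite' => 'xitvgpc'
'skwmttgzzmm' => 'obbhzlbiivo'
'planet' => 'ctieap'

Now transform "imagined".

ctsxbpvx

Rule — shift every letter 11 places backward in the alphabet (wrapping around), then move the last 3 characters to the front (rotate right by 3).
Applying both steps to "imagined": "xbpvxcts", then "ctsxbpvx".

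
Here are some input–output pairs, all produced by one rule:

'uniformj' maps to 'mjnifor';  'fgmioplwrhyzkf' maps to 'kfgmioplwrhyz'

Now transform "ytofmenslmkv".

kvtofmenslm

The rule is to delete the first character, then move the last 2 characters to the front (rotate right by 2).
"ytofmenslmkv" → "tofmenslmkv" → "kvtofmenslm".
(Check on "fgmioplwrhyzkf": → "gmioplwrhyzkf" → "kfgmioplwrhyz" ✓)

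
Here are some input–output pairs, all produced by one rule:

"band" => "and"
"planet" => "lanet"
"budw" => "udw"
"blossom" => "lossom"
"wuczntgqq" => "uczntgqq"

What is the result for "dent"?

What's happening: delete the first character.
Applying that to "dent" gives "ent".

ent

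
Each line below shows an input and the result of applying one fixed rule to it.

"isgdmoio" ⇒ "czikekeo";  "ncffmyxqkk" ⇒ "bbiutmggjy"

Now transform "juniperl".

jelanhfq

Rule — shift every letter 4 places backward in the alphabet (wrapping around), then move the first 2 characters to the end (rotate left by 2).
Working it through for "juniperl": intermediate "fqjelanh", final "jelanhfq".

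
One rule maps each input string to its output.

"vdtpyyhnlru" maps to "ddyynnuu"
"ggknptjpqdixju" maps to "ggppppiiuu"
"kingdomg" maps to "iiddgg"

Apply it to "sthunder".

Rule — keep one character in every 3, starting at position 2 (positions 2nd, 5th, 8th, ...), then double every character.
On "sthunder" that produces "ttnnrr".

ttnnrr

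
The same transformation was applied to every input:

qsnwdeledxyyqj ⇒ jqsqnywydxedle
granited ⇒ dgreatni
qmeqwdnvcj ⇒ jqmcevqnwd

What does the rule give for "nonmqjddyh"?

hnoyndmdqj

What's happening: swap the first and last characters, then take characters alternately from the front and the back (1st, last, 2nd, 2nd-last, ...).
On "nonmqjddyh": the first step gives "honmqjddyn", and the second then gives "hnoyndmdqj".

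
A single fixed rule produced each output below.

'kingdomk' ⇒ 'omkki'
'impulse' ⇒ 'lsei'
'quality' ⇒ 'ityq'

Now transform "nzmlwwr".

wwrn

Looking at the pairs, the operation is to move the last 3 characters to the front (rotate right by 3), then delete the last 3 characters.
Applying both steps to "nzmlwwr": "wwrnzml", then "wwrn".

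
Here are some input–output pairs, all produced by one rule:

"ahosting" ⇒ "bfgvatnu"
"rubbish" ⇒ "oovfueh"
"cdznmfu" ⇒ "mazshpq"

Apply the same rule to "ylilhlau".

What's happening: shift every letter 13 places forward in the alphabet (wrapping around) — i.e. ROT13, then move the first 2 characters to the end (rotate left by 2).
Applying both steps to "ylilhlau": "lyvyuynh", then "vyuynhly".

vyuynhly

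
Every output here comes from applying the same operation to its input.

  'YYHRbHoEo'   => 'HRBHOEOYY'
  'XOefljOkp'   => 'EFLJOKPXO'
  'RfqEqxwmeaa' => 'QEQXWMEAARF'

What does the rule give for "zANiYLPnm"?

NIYLPNMZA

Rule — move the first 2 characters to the end (rotate left by 2), then convert every letter to uppercase.
Working it through for "zANiYLPnm": intermediate "NiYLPnmzA", final "NIYLPNMZA".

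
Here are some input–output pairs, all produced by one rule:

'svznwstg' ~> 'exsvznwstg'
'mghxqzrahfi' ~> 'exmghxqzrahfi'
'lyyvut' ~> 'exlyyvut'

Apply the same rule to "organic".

exorganic

Each output is the input with this applied: prepend "ex".
Applying that to "organic" gives "exorganic".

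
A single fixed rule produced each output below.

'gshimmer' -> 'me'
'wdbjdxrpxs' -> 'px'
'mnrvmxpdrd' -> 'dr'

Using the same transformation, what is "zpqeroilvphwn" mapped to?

The rule is to move the last character to the front, then keep only the last 2 characters.
For "zpqeroilvphwn" the result is "hw".

hw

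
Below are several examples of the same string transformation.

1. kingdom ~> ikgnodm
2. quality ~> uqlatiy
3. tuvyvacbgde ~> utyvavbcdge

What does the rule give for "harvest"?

The pattern: swap each adjacent pair of characters (1↔2, 3↔4, ...).
"harvest" → "ahvrset".

ahvrset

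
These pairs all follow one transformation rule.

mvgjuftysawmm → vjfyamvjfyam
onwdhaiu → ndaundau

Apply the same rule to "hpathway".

ptwyptwy

In each case the input is transformed by: keep every other character starting from the second (positions 2nd, 4th, 6th, ...), then write the whole string twice.
On "hpathway" that produces "ptwyptwy".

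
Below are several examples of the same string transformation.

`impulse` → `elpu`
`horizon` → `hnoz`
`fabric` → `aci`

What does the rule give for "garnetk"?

Rule — sort the characters into alphabetical order, then keep every other character starting from the first (positions 1st, 3rd, 5th, ...).
Applying both steps to "garnetk": "aegknrt", then "agnt".

agnt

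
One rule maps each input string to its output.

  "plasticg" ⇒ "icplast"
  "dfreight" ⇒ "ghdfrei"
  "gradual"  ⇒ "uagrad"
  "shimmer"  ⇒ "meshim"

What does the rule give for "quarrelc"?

The pattern: delete the last character, then move the last 2 characters to the front (rotate right by 2).
For "quarrelc", step one produces "quarrel"; step two turns that into "elquarr".

elquarr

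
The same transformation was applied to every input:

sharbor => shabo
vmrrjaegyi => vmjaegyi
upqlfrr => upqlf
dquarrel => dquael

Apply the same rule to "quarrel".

quael

Rule — remove every "r".
"quarrel" → "quael".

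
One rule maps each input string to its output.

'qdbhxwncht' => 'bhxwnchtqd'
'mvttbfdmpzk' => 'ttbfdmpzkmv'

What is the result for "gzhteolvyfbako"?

hteolvyfbakogz

The rule is to move the first 2 characters to the end (rotate left by 2).
For "gzhteolvyfbako" the result is "hteolvyfbakogz".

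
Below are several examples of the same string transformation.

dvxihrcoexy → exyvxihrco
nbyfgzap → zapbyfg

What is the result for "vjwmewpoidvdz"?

vdzjwmewpoid

Each output is the input with this applied: delete the first character, then move the last 3 characters to the front (rotate right by 3).
"vjwmewpoidvdz" → "vdzjwmewpoid".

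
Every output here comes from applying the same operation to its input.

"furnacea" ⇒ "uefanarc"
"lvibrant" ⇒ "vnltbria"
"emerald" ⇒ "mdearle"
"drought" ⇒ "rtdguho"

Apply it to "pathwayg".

The pattern: swap each adjacent pair of characters (1↔2, 3↔4, ...), then take characters alternately from the front and the back (1st, last, 2nd, 2nd-last, ...).
"pathwayg" → "aphtawgy" → "aypghwta".

aypghwta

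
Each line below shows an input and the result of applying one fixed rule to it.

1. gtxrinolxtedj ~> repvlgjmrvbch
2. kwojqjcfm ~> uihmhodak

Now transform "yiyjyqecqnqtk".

Looking at the pairs, the operation is to swap each adjacent pair of characters (1↔2, 3↔4, ...), then shift every letter 2 places backward in the alphabet (wrapping around).
On "yiyjyqecqnqtk" that produces "gwhwowacloroi".
(Check on "kwojqjcfm": → "wkjojqfcm" → "uihmhodak" ✓)

gwhwowacloroi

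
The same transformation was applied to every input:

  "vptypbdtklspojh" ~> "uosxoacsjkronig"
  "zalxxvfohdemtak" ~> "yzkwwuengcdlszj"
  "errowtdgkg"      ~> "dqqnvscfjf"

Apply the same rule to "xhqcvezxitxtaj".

wgpbudywhswszi

What's happening: shift every letter 1 place backward in the alphabet (wrapping around).
Doing the same to "xhqcvezxitxtaj": "wgpbudywhswszi".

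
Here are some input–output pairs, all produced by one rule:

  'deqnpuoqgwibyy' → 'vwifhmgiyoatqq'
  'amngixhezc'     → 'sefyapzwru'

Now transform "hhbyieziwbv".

Rule — shift every letter 8 places backward in the alphabet (wrapping around).
"hhbyieziwbv" → "zztqawraotn".

zztqawraotn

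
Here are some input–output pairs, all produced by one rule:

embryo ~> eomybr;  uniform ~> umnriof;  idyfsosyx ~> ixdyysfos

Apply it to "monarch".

In each case the input is transformed by: take characters alternately from the front and the back (1st, last, 2nd, 2nd-last, ...).
"monarch" → "mhocnra".

mhocnra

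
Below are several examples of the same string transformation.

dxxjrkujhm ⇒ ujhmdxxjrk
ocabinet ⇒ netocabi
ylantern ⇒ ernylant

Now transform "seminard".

The transformation: move the first character to the end, then swap the front and back halves of the string.
For "seminard", step one produces "eminards"; step two turns that into "ardsemin".

ardsemin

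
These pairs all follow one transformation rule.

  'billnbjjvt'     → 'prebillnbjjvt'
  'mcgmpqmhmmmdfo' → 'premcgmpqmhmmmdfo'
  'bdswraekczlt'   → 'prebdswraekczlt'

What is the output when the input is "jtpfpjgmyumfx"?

prejtpfpjgmyumfx

Each output is the input with this applied: prepend "pre".
On "jtpfpjgmyumfx" that produces "prejtpfpjgmyumfx".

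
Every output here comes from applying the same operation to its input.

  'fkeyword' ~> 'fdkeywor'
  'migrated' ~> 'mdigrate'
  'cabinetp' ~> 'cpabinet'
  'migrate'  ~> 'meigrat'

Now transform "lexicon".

lnexico

The rule is to swap the first and last characters, then move the last character to the front.
"lexicon" → "nexicol" → "lnexico".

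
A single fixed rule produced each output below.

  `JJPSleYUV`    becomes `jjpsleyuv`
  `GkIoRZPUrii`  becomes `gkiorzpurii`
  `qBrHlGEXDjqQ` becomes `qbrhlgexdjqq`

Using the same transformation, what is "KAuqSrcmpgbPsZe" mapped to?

The rule is to convert every letter to lowercase.
Applying that to "KAuqSrcmpgbPsZe" gives "kauqsrcmpgbpsze".

kauqsrcmpgbpsze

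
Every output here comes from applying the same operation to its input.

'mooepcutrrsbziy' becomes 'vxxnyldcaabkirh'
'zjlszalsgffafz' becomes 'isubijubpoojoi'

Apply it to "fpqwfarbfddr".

Each output is the input with this applied: shift every letter 9 places forward in the alphabet (wrapping around).
On "fpqwfarbfddr" that produces "oyzfojakomma".

oyzfojakomma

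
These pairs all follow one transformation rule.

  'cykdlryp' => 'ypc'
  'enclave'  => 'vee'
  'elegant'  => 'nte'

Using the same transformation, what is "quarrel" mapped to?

The rule is to move the first character to the end, then keep only the last 3 characters.
For "quarrel", step one produces "uarrelq"; step two turns that into "elq".

elq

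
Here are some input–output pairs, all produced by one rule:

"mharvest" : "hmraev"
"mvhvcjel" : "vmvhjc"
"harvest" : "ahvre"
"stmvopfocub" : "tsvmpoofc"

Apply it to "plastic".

The pattern: delete the last 2 characters, then swap each adjacent pair of characters (1↔2, 3↔4, ...).
On "plastic": the first step gives "plast", and the second then gives "lpsat".

lpsat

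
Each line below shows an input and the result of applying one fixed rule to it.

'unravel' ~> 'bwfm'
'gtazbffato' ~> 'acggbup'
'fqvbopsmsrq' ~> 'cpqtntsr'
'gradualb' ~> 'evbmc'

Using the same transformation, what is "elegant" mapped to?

hbou

The rule is to shift every letter 1 place forward in the alphabet (wrapping around), then delete the first 3 characters.
Applying both steps to "elegant": "fmfhbou", then "hbou".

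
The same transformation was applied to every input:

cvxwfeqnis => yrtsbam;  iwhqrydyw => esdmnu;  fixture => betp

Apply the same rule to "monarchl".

The pattern: shift every letter 4 places backward in the alphabet (wrapping around), then delete the last 3 characters.
On "monarchl": the first step gives "ikjwnydh", and the second then gives "ikjwn".

ikjwn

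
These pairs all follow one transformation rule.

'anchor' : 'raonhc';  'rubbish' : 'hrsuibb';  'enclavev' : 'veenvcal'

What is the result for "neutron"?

The transformation: reverse the string, then take characters alternately from the front and the back (1st, last, 2nd, 2nd-last, ...).
Doing the same to "neutron": "nnoerut".

nnoerut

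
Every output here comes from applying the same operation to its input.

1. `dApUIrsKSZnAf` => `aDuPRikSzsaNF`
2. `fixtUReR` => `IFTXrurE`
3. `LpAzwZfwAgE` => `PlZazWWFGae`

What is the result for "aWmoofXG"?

In each case the input is transformed by: swap each adjacent pair of characters (1↔2, 3↔4, ...), then flip the case of every letter.
For "aWmoofXG", step one produces "WaomfoGX"; step two turns that into "wAOMFOgx".

wAOMFOgx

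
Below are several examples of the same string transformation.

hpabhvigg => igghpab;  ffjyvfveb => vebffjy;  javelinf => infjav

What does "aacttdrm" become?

drmaac

The pattern: move the last 3 characters to the front (rotate right by 3), then delete the last 2 characters.
So "aacttdrm" becomes "drmaac".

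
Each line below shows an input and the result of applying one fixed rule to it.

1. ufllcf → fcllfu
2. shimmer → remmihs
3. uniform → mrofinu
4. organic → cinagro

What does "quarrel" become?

lerrauq

Each output is the input with this applied: reverse the string.
For "quarrel" the result is "lerrauq".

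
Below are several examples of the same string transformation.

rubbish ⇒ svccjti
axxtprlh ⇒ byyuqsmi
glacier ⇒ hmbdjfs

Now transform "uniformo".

vojgpsnp

Looking at the pairs, the operation is to shift every letter 1 place forward in the alphabet (wrapping around).
Doing the same to "uniformo": "vojgpsnp".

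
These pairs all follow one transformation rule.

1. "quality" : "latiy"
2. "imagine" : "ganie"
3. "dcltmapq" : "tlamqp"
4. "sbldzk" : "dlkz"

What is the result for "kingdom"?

gnodm

Looking at the pairs, the operation is to swap each adjacent pair of characters (1↔2, 3↔4, ...), then delete the first 2 characters.
Starting from "kingdom": after the first operation, "ikgnodm"; after the second, "gnodm".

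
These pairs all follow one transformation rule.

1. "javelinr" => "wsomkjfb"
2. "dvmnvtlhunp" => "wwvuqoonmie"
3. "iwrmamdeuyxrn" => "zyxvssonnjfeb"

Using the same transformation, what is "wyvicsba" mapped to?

The transformation: shift every letter 1 place forward in the alphabet (wrapping around), then sort the characters into reverse alphabetical order.
Applying both steps to "wyvicsba": "xzwjdtcb", then "zxwtjdcb".

zxwtjdcb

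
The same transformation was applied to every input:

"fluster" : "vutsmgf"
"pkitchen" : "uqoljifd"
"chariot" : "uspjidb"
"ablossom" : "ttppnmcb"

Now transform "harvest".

wutsifb

Rule — shift every letter 1 place forward in the alphabet (wrapping around), then sort the characters into reverse alphabetical order.
Starting from "harvest": after the first operation, "ibswftu"; after the second, "wutsifb".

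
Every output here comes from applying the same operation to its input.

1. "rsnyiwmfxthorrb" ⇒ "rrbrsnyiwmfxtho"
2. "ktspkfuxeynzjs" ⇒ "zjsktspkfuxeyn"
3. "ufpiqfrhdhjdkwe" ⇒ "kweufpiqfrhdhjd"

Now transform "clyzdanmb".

nmbclyzda

Each output is the input with this applied: move the last 3 characters to the front (rotate right by 3).
So "clyzdanmb" becomes "nmbclyzda".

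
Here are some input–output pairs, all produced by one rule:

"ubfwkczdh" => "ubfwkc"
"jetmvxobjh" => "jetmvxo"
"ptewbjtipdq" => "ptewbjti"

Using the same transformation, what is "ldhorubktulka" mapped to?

ldhorubktu

The rule is to delete the last 3 characters.
Applying that to "ldhorubktulka" gives "ldhorubktu".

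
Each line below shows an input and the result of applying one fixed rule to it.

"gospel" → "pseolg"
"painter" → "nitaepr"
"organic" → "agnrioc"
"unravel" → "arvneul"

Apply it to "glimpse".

miplsge

Rule — move the first 3 characters to the end (rotate left by 3), then take characters alternately from the front and the back (1st, last, 2nd, 2nd-last, ...).
Working it through for "glimpse": intermediate "mpsegli", final "miplsge".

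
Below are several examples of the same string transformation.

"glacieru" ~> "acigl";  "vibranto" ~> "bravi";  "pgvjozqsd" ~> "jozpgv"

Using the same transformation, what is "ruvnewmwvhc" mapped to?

The rule is to delete the last 3 characters, then move the last 3 characters to the front (rotate right by 3).
Starting from "ruvnewmwvhc": after the first operation, "ruvnewmw"; after the second, "wmwruvne".

wmwruvne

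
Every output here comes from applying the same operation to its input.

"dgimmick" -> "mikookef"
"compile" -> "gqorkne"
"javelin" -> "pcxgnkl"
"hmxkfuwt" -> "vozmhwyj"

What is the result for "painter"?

tckpvgr

What's happening: swap the first and last characters, then shift every letter 2 places forward in the alphabet (wrapping around).
Applying both steps to "painter": "raintep", then "tckpvgr".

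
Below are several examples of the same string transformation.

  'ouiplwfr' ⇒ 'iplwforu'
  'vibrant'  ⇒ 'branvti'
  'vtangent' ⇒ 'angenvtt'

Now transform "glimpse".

In each case the input is transformed by: swap the first and last characters, then move the first 2 characters to the end (rotate left by 2).
"glimpse" → "elimpsg" → "impsgel".

impsgel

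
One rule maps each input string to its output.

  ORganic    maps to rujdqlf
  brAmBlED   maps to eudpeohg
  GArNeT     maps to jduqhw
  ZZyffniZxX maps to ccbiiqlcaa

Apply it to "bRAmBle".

eudpeoh

Each output is the input with this applied: shift every letter 3 places forward in the alphabet (wrapping around), then convert every letter to lowercase.
Applying both steps to "bRAmBle": "eUDpEoh", then "eudpeoh".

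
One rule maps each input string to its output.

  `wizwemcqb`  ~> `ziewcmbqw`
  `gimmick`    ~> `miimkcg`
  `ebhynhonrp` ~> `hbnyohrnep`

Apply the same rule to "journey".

uonryej

The rule is to move the first character to the end, then swap each adjacent pair of characters (1↔2, 3↔4, ...).
Applying that to "journey" gives "uonryej".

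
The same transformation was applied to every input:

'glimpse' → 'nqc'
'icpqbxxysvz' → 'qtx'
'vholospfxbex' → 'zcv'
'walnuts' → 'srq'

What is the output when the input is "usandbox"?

zmv

What's happening: shift every letter 2 places backward in the alphabet (wrapping around), then keep only the last 3 characters.
On "usandbox": the first step gives "sqylbzmv", and the second then gives "zmv".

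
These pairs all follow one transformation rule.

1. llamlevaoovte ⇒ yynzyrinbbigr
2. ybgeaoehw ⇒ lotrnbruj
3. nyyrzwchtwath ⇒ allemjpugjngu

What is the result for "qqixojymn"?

ddvkbwlza

What's happening: shift every letter 13 places forward in the alphabet (wrapping around) — i.e. ROT13.
Applying that to "qqixojymn" gives "ddvkbwlza".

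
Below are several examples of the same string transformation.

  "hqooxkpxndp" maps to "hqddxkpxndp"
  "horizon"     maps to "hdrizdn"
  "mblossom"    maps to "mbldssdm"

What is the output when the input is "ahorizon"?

The transformation: replace every "o" with "d".
So "ahorizon" becomes "ahdrizdn".

ahdrizdn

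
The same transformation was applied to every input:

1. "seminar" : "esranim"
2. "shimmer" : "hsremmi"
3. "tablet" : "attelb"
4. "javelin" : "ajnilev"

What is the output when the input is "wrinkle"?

The pattern: move the first 2 characters to the end (rotate left by 2), then reverse the string.
"wrinkle" → "rwelkni".

rwelkni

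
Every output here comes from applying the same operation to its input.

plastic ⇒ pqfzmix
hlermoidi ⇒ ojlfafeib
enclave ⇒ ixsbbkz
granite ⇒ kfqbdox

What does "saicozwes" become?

zlwtbppxf

The transformation: move the first 3 characters to the end (rotate left by 3), then shift every letter 3 places backward in the alphabet (wrapping around).
Working it through for "saicozwes": intermediate "cozwessai", final "zlwtbppxf".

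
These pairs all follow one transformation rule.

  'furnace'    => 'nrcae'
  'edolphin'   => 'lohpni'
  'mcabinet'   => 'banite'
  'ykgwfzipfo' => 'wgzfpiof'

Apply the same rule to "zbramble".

Looking at the pairs, the operation is to delete the first 2 characters, then swap each adjacent pair of characters (1↔2, 3↔4, ...).
Applying both steps to "zbramble": "ramble", then "arbmel".
(Check on "furnace": → "rnace" → "nrcae" ✓)

arbmel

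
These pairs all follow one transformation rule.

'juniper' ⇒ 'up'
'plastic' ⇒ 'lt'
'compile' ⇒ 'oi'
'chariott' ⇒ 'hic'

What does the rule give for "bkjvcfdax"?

kca

Looking at the pairs, the operation is to swap the first and last characters, then keep one character in every 3, starting at position 2 (positions 2nd, 5th, 8th, ...).
So "bkjvcfdax" becomes "kca".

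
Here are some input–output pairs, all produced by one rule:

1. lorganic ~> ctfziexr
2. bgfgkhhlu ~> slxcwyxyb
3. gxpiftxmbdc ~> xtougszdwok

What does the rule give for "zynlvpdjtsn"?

The rule is to shift every letter 9 places backward in the alphabet (wrapping around), then take characters alternately from the front and the back (1st, last, 2nd, 2nd-last, ...).
For "zynlvpdjtsn", step one produces "qpecmguakje"; step two turns that into "qepjekcamug".

qepjekcamug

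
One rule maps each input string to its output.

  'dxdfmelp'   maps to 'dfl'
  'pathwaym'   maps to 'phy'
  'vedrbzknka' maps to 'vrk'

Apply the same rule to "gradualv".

The rule is to delete the last character, then keep one character in every 3, starting at position 1 (positions 1st, 4th, 7th, ...).
For "gradualv", step one produces "gradual"; step two turns that into "gdl".
(Check on "vedrbzknka": → "vedrbzknk" → "vrk" ✓)

gdl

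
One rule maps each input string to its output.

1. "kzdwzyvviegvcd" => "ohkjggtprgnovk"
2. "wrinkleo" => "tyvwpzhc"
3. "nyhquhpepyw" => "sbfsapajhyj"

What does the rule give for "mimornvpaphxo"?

xzcygalasizxt

The pattern: shift every letter 11 places forward in the alphabet (wrapping around), then move the first 2 characters to the end (rotate left by 2).
"mimornvpaphxo" → "xtxzcygalasiz" → "xzcygalasizxt".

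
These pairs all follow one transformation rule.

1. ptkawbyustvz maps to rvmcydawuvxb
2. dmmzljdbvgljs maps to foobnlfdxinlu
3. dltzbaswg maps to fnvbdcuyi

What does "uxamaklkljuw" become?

Looking at the pairs, the operation is to shift every letter 2 places forward in the alphabet (wrapping around).
So "uxamaklkljuw" becomes "wzcocmnmnlwy".

wzcocmnmnlwy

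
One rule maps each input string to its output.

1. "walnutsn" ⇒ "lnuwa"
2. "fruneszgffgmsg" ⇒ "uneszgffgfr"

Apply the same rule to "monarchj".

narmo

What's happening: delete the last 3 characters, then move the first 2 characters to the end (rotate left by 2).
On "monarchj": the first step gives "monar", and the second then gives "narmo".
(Check on "walnutsn": → "walnu" → "lnuwa" ✓)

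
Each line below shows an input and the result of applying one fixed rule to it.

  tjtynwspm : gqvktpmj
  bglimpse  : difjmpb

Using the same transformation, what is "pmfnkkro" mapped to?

jckhhol

Looking at the pairs, the operation is to shift every letter 3 places backward in the alphabet (wrapping around), then delete the first character.
Working it through for "pmfnkkro": intermediate "mjckhhol", final "jckhhol".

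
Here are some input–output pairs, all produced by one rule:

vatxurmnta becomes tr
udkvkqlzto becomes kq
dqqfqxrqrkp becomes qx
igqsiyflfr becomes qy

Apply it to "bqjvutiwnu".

jt

Each output is the input with this applied: delete the last 3 characters, then keep one character in every 3, starting at position 3 (positions 3rd, 6th, 9th, ...).
"bqjvutiwnu" → "bqjvuti" → "jt".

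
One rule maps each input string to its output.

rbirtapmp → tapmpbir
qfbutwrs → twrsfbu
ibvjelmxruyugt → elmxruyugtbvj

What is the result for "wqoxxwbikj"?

xwbikjqox

The pattern: delete the first character, then move the first 3 characters to the end (rotate left by 3).
For "wqoxxwbikj", step one produces "qoxxwbikj"; step two turns that into "xwbikjqox".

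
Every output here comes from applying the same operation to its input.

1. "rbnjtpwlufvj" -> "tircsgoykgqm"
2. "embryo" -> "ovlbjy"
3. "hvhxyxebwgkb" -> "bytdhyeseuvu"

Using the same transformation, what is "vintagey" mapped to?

What's happening: shift every letter 3 places backward in the alphabet (wrapping around), then swap the front and back halves of the string.
Working it through for "vintagey": intermediate "sfkqxdbv", final "xdbvsfkq".

xdbvsfkq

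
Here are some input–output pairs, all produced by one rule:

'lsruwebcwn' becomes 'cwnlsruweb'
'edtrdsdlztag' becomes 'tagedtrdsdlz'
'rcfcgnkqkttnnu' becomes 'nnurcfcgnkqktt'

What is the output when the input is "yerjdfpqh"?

pqhyerjdf

The pattern: move the last 3 characters to the front (rotate right by 3).
Applying that to "yerjdfpqh" gives "pqhyerjdf".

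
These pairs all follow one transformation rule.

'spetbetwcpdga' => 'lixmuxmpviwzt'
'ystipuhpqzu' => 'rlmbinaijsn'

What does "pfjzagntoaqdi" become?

iycstzgmhtjwb

The pattern: shift every letter 7 places backward in the alphabet (wrapping around).
"pfjzagntoaqdi" → "iycstzgmhtjwb".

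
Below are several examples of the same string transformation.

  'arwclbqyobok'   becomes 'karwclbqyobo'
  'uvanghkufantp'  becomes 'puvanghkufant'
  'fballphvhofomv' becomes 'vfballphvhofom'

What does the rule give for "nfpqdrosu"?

Each output is the input with this applied: move the last character to the front.
Doing the same to "nfpqdrosu": "unfpqdros".

unfpqdros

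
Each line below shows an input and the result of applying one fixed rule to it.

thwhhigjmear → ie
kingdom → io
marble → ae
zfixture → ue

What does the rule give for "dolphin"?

The rule is to keep every other character starting from the second (positions 2nd, 4th, 6th, ...), then keep only the vowels.
Applying both steps to "dolphin": "opi", then "oi".
(Check on "kingdom": → "igo" → "io" ✓)

oi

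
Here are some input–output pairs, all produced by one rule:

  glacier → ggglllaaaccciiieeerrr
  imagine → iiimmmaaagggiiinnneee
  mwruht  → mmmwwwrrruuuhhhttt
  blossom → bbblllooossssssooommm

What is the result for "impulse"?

iiimmmpppuuulllssseee

Looking at the pairs, the operation is to repeat every character 3 times.
For "impulse" the result is "iiimmmpppuuulllssseee".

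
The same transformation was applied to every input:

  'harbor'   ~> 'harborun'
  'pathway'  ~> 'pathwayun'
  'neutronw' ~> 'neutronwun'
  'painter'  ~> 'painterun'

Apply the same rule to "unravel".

Each output is the input with this applied: append "un".
For "unravel" the result is "unravelun".

unravelun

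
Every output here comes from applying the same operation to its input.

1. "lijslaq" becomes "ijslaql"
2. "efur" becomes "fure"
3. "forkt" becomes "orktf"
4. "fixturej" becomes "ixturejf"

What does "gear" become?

earg

The rule is to move the first character to the end.
On "gear" that produces "earg".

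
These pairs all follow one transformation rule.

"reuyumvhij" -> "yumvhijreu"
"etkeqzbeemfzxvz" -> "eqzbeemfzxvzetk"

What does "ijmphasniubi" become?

phasniubiijm

Rule — move the first 3 characters to the end (rotate left by 3).
For "ijmphasniubi" the result is "phasniubiijm".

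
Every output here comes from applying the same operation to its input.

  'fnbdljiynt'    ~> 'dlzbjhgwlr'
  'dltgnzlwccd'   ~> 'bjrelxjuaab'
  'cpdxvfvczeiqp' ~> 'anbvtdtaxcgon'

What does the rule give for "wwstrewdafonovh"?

uuqrpcubydmlmtf

Rule — shift every letter 2 places backward in the alphabet (wrapping around).
"wwstrewdafonovh" → "uuqrpcubydmlmtf".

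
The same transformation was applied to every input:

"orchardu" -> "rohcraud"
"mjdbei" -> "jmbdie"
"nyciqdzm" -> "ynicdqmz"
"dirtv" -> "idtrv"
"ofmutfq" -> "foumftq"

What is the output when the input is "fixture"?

iftxrue

The pattern: swap each adjacent pair of characters (1↔2, 3↔4, ...).
For "fixture" the result is "iftxrue".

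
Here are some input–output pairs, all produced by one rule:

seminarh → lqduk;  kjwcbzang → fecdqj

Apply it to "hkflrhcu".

oukfx

In each case the input is transformed by: shift every letter 3 places forward in the alphabet (wrapping around), then delete the first 3 characters.
For "hkflrhcu", step one produces "knioukfx"; step two turns that into "oukfx".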